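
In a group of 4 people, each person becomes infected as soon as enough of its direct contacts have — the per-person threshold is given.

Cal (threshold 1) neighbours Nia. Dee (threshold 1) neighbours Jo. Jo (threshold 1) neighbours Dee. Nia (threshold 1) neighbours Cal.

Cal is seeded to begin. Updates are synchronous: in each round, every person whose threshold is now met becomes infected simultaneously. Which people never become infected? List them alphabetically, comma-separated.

Round 1 — Cal becomes infected (initial).
Round 2 — checking thresholds:
  Nia: 1 of 1 neighbours ≥ 1, becomes infected.
Round 3 — no new infections; cascade stops.

Dee, Jo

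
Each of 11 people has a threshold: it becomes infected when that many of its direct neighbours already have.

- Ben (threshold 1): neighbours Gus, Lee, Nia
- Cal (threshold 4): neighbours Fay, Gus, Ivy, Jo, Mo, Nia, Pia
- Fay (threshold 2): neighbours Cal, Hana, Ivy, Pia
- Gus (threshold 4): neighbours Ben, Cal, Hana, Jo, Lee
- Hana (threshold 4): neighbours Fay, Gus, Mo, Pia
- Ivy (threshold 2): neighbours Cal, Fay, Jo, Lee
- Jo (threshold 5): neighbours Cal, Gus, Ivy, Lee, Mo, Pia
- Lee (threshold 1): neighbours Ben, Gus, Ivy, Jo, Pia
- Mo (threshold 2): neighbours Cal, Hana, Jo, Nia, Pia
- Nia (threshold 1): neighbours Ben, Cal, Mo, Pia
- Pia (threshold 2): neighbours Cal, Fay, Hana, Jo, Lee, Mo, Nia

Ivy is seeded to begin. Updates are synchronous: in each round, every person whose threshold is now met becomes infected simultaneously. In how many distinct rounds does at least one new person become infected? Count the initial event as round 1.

Round 1 — Ivy becomes infected (initial).
Round 2 — checking thresholds:
  Cal: 1 of 7 neighbours < 4, holds.
  Fay: 1 of 4 neighbours < 2, holds.
  Jo: 1 of 6 neighbours < 5, holds.
  Lee: 1 of 5 neighbours ≥ 1, becomes infected.
Round 3 — checking thresholds:
  Ben: 1 of 3 neighbours ≥ 1, becomes infected.
  Cal: 1 of 7 neighbours < 4, holds.
  Fay: 1 of 4 neighbours < 2, holds.
  Gus: 1 of 5 neighbours < 4, holds.
  Jo: 2 of 6 neighbours < 5, holds.
  Pia: 1 of 7 neighbours < 2, holds.
Round 4 — checking thresholds:
  Cal: 1 of 7 neighbours < 4, holds.
  Fay: 1 of 4 neighbours < 2, holds.
  Gus: 2 of 5 neighbours < 4, holds.
  Jo: 2 of 6 neighbours < 5, holds.
  Nia: 1 of 4 neighbours ≥ 1, becomes infected.
  Pia: 1 of 7 neighbours < 2, holds.
Round 5 — checking thresholds:
  Cal: 2 of 7 neighbours < 4, holds.
  Fay: 1 of 4 neighbours < 2, holds.
  Gus: 2 of 5 neighbours < 4, holds.
  Jo: 2 of 6 neighbours < 5, holds.
  Mo: 1 of 5 neighbours < 2, holds.
  Pia: 2 of 7 neighbours ≥ 2, becomes infected.
Round 6 — checking thresholds:
  Cal: 3 of 7 neighbours < 4, holds.
  Fay: 2 of 4 neighbours ≥ 2, becomes infected.
  Gus: 2 of 5 neighbours < 4, holds.
  Hana: 1 of 4 neighbours < 4, holds.
  Jo: 3 of 6 neighbours < 5, holds.
  Mo: 2 of 5 neighbours ≥ 2, becomes infected.
Round 7 — checking thresholds:
  Cal: 5 of 7 neighbours ≥ 4, becomes infected.
  Gus: 2 of 5 neighbours < 4, holds.
  Hana: 3 of 4 neighbours < 4, holds.
  Jo: 4 of 6 neighbours < 5, holds.
Round 8 — checking thresholds:
  Gus: 3 of 5 neighbours < 4, holds.
  Hana: 3 of 4 neighbours < 4, holds.
  Jo: 5 of 6 neighbours ≥ 5, becomes infected.
Round 9 — checking thresholds:
  Gus: 4 of 5 neighbours ≥ 4, becomes infected.
  Hana: 3 of 4 neighbours < 4, holds.
Round 10 — checking thresholds:
  Hana: 4 of 4 neighbours ≥ 4, becomes infected.
Round 11 — no new infections; cascade stops.

10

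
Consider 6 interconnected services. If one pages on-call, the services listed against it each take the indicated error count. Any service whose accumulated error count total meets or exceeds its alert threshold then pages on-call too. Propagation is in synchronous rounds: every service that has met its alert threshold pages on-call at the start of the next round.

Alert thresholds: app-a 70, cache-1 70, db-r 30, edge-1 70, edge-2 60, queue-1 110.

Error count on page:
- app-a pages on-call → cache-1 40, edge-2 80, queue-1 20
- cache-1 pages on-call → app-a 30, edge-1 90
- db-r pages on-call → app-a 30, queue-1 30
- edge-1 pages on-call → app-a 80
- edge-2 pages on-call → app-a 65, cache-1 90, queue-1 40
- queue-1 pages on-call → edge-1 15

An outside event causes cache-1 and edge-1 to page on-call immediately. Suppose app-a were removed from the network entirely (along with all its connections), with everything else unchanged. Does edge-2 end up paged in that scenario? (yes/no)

With app-a removed:
Round 1 — cache-1, edge-1 page on-call (initial).
No further pages.

no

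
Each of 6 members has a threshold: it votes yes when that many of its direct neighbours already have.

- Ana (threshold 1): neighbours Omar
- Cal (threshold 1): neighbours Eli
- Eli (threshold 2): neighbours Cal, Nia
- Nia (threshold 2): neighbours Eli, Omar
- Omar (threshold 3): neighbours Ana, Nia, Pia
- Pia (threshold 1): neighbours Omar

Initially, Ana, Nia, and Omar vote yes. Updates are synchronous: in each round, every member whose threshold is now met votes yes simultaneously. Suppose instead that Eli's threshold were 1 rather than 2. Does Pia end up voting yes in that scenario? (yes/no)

With Eli's threshold at 1:
Round 1 — Ana, Nia, Omar vote yes (initial).
Round 2 — checking thresholds:
  Eli: 1 of 2 neighbours ≥ 1, votes yes.
  Pia: 1 of 1 neighbours ≥ 1, votes yes.
Round 3 — checking thresholds:
  Cal: 1 of 1 neighbours ≥ 1, votes yes.
Round 4 — no new yes votes; cascade stops.

yes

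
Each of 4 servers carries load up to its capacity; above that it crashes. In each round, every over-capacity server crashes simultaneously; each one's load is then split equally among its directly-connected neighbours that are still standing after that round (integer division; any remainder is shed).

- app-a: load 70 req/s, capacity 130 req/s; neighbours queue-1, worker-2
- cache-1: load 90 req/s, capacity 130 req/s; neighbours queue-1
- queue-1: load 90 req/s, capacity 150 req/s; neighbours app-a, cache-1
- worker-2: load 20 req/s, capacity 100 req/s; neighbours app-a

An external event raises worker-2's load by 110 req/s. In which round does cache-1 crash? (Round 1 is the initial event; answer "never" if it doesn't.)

4

Round 1 — worker-2 at 130 > 100. worker-2 crashes.
  worker-2 sheds 130 req/s to app-a: 130 each.
    app-a: 70+130 = 200 > 130
Round 2 — app-a crashes.
  app-a sheds 200 req/s to queue-1: 200 each.
    queue-1: 90+200 = 290 > 150
Round 3 — queue-1 crashes.
  queue-1 sheds 290 req/s to cache-1: 290 each.
    cache-1: 90+290 = 380 > 130
Round 4 — cache-1 crashes.
  cache-1 sheds 380 req/s: no online neighbours, lost.
No further crashes.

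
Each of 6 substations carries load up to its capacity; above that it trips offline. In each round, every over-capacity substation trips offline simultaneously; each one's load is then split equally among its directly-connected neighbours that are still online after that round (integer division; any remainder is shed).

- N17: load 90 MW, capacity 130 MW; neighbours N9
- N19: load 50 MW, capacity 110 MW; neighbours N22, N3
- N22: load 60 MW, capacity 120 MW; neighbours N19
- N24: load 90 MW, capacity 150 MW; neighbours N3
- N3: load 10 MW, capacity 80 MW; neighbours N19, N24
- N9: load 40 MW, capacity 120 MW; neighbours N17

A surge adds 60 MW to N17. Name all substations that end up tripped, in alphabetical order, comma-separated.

Round 1 — N17 at 150 > 130. N17 trips offline.
  N17 sheds 150 MW to N9: 150 each.
    N9: 40+150 = 190 > 120
Round 2 — N9 trips offline.
  N9 sheds 190 MW: no online neighbours, lost.
No further trips.

N17, N9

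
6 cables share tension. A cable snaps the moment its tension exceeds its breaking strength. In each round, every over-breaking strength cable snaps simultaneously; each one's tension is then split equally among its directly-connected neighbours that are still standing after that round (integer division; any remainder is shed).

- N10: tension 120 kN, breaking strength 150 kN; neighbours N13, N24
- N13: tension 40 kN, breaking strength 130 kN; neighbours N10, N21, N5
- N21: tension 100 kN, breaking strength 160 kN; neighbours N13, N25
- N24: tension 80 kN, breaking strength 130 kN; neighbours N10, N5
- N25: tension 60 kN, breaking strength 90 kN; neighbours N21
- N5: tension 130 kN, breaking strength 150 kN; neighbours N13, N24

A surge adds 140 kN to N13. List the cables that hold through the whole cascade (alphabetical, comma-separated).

Round 1 — N13 at 180 > 130. N13 snaps.
  N13 sheds 180 kN to N10, N21, N5: 60 each.
    N10: 120+60 = 180 > 150
    N21: 100+60 = 160 ≤ 160
    N5: 130+60 = 190 > 150
Round 2 — N10, N5 snap.
  N10 sheds 180 kN to N24: 180 each.
    N24: 80+180 = 260 > 130
  N5 sheds 190 kN to N24: 190 each.
    N24: 260+190 = 450 > 130
Round 3 — N24 snaps.
  N24 sheds 450 kN: no online neighbours, lost.
No further breaks.

N21, N25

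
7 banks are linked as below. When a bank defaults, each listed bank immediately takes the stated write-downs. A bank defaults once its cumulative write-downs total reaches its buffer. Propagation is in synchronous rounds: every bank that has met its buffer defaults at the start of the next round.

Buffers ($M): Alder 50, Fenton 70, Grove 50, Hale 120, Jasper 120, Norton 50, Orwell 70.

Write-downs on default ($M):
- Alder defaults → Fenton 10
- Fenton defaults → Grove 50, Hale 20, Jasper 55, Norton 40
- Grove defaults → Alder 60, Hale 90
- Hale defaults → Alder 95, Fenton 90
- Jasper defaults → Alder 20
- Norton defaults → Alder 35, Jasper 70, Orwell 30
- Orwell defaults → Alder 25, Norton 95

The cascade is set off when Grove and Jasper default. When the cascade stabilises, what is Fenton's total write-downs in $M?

10

Round 1 — Grove, Jasper default (initial).
  Alder: +60+20 → 80 ≥ 50
  Hale: +90 → 90 < 120
Round 2 — Alder defaults.
  Fenton: +10 → 10 < 70
No further defaults.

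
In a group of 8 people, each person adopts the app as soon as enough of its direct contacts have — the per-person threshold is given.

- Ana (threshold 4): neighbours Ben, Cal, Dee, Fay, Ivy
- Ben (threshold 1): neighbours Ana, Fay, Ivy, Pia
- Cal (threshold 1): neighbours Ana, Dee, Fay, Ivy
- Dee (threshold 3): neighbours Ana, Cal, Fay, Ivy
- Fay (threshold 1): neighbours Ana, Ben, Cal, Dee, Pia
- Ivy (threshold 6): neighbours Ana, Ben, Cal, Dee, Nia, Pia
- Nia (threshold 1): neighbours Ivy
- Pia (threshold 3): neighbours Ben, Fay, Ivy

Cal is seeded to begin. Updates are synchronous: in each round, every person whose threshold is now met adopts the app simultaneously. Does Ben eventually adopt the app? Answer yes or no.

yes

Round 1 — Cal adopts the app (initial).
Round 2 — checking thresholds:
  Ana: 1 of 5 neighbours < 4, not yet.
  Dee: 1 of 4 neighbours < 3, not yet.
  Fay: 1 of 5 neighbours ≥ 1, adopts the app.
  Ivy: 1 of 6 neighbours < 6, not yet.
Round 3 — checking thresholds:
  Ana: 2 of 5 neighbours < 4, not yet.
  Ben: 1 of 4 neighbours ≥ 1, adopts the app.
  Dee: 2 of 4 neighbours < 3, not yet.
  Ivy: 1 of 6 neighbours < 6, not yet.
  Pia: 1 of 3 neighbours < 3, not yet.
Round 4 — no new adoptions; cascade stops.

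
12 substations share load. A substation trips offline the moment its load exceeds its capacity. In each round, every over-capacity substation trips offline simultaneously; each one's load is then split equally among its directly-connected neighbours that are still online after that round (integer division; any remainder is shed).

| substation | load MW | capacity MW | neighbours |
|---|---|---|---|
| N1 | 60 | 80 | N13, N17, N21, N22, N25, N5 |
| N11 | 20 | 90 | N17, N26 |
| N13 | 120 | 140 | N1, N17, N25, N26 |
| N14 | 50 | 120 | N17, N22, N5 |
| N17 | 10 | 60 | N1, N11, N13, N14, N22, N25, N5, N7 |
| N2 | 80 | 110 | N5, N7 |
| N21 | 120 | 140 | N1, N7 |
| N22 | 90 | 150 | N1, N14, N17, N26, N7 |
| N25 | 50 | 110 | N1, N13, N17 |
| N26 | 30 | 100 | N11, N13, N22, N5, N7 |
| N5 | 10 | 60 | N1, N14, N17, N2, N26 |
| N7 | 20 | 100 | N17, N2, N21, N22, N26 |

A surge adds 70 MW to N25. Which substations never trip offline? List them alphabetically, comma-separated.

N11

Round 1 — N25 at 120 > 110. N25 trips offline.
  N25 sheds 120 MW to N1, N13, N17: 40 each.
    N1: 60+40 = 100 > 80
    N13: 120+40 = 160 > 140
    N17: 10+40 = 50 ≤ 60
Round 2 — N1, N13 trip offline.
  N1 sheds 100 MW to N17, N21, N22, N5: 25 each.
    N17: 50+25 = 75 > 60
    N21: 120+25 = 145 > 140
    N22: 90+25 = 115 ≤ 150
    N5: 10+25 = 35 ≤ 60
  N13 sheds 160 MW to N17, N26: 80 each.
    N17: 75+80 = 155 > 60
    N26: 30+80 = 110 > 100
Round 3 — N17, N21, N26 trip offline.
  N17 sheds 155 MW to N11, N14, N22, N5, N7: 31 each.
    N11: 20+31 = 51 ≤ 90
    N14: 50+31 = 81 ≤ 120
    N22: 115+31 = 146 ≤ 150
    N5: 35+31 = 66 > 60
    N7: 20+31 = 51 ≤ 100
  N21 sheds 145 MW to N7: 145 each.
    N7: 51+145 = 196 > 100
  N26 sheds 110 MW to N11, N22, N5, N7: 27 each (2 lost).
    N11: 51+27 = 78 ≤ 90
    N22: 146+27 = 173 > 150
    N5: 66+27 = 93 > 60
    N7: 196+27 = 223 > 100
Round 4 — N22, N5, N7 trip offline.
  N22 sheds 173 MW to N14: 173 each.
    N14: 81+173 = 254 > 120
  N5 sheds 93 MW to N14, N2: 46 each (1 lost).
    N14: 254+46 = 300 > 120
    N2: 80+46 = 126 > 110
  N7 sheds 223 MW to N2: 223 each.
    N2: 126+223 = 349 > 110
Round 5 — N14, N2 trip offline.
  N14 sheds 300 MW: no online neighbours, lost.
  N2 sheds 349 MW: no online neighbours, lost.
No further trips.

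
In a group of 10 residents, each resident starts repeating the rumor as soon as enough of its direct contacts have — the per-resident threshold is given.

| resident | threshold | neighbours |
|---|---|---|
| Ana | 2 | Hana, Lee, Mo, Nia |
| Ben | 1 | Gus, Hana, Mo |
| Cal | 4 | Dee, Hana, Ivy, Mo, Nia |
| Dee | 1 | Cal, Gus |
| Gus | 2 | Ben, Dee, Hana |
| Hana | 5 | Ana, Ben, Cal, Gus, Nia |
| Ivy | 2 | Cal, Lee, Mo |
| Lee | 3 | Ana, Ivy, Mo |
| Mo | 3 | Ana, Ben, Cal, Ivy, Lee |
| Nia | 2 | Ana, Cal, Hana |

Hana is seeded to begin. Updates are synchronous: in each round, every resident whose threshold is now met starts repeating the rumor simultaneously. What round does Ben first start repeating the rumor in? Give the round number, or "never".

2

Round 1 — Hana starts repeating the rumor (initial).
Round 2 — checking thresholds:
  Ana: 1 of 4 neighbours < 2, not yet.
  Ben: 1 of 3 neighbours ≥ 1, starts repeating the rumor.
  Cal: 1 of 5 neighbours < 4, not yet.
  Gus: 1 of 3 neighbours < 2, not yet.
  Nia: 1 of 3 neighbours < 2, not yet.
Round 3 — checking thresholds:
  Ana: 1 of 4 neighbours < 2, not yet.
  Cal: 1 of 5 neighbours < 4, not yet.
  Gus: 2 of 3 neighbours ≥ 2, starts repeating the rumor.
  Mo: 1 of 5 neighbours < 3, not yet.
  Nia: 1 of 3 neighbours < 2, not yet.
Round 4 — checking thresholds:
  Ana: 1 of 4 neighbours < 2, not yet.
  Cal: 1 of 5 neighbours < 4, not yet.
  Dee: 1 of 2 neighbours ≥ 1, starts repeating the rumor.
  Mo: 1 of 5 neighbours < 3, not yet.
  Nia: 1 of 3 neighbours < 2, not yet.
Round 5 — no new spreads; cascade stops.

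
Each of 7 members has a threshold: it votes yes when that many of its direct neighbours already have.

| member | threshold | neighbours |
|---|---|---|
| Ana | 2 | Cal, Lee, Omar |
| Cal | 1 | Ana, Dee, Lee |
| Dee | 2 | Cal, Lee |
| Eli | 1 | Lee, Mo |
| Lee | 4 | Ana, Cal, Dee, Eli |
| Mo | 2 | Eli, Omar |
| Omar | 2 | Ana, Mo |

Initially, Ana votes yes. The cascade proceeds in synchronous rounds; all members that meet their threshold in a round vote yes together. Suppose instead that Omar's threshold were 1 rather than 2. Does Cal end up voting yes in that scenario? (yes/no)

yes

With Omar's threshold at 1:
Round 1 — Ana votes yes (initial).
Round 2 — checking thresholds:
  Cal: 1 of 3 neighbours ≥ 1, votes yes.
  Lee: 1 of 4 neighbours < 4, not yet.
  Omar: 1 of 2 neighbours ≥ 1, votes yes.
Round 3 — no new yes votes; cascade stops.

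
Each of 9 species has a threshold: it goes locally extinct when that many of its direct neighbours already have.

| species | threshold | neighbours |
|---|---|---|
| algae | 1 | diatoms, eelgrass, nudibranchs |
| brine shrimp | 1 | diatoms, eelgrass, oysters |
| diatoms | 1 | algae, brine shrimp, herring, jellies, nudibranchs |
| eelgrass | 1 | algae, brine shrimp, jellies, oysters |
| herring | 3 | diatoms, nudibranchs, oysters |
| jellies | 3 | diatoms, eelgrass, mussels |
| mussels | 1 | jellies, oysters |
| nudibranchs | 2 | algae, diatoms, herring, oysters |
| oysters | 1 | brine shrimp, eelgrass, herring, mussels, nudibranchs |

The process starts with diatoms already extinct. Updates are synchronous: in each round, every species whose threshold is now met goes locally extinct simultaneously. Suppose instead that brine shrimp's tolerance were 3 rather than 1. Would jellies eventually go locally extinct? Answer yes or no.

yes

With brine shrimp's tolerance at 3:
Round 1 — diatoms goes locally extinct (initial).
Round 2 — checking thresholds:
  algae: 1 of 3 neighbours ≥ 1, goes locally extinct.
  brine shrimp: 1 of 3 neighbours < 3, holds.
  herring: 1 of 3 neighbours < 3, holds.
  jellies: 1 of 3 neighbours < 3, holds.
  nudibranchs: 1 of 4 neighbours < 2, holds.
Round 3 — checking thresholds:
  brine shrimp: 1 of 3 neighbours < 3, holds.
  eelgrass: 1 of 4 neighbours ≥ 1, goes locally extinct.
  herring: 1 of 3 neighbours < 3, holds.
  jellies: 1 of 3 neighbours < 3, holds.
  nudibranchs: 2 of 4 neighbours ≥ 2, goes locally extinct.
Round 4 — checking thresholds:
  brine shrimp: 2 of 3 neighbours < 3, holds.
  herring: 2 of 3 neighbours < 3, holds.
  jellies: 2 of 3 neighbours < 3, holds.
  oysters: 2 of 5 neighbours ≥ 1, goes locally extinct.
Round 5 — checking thresholds:
  brine shrimp: 3 of 3 neighbours ≥ 3, goes locally extinct.
  herring: 3 of 3 neighbours ≥ 3, goes locally extinct.
  jellies: 2 of 3 neighbours < 3, holds.
  mussels: 1 of 2 neighbours ≥ 1, goes locally extinct.
Round 6 — checking thresholds:
  jellies: 3 of 3 neighbours ≥ 3, goes locally extinct.
Round 7 — no new extinctions; cascade stops.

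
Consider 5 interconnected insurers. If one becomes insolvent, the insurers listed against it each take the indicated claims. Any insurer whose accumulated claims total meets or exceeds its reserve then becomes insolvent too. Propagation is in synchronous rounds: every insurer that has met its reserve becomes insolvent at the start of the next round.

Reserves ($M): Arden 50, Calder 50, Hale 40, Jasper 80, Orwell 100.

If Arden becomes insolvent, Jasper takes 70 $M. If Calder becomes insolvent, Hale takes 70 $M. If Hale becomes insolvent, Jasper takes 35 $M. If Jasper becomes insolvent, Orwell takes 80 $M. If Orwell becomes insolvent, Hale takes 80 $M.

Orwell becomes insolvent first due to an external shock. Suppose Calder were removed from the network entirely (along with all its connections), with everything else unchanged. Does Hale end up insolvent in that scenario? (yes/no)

yes

With Calder removed:
Round 1 — Orwell becomes insolvent (initial).
  Hale: +80 → 80 ≥ 40
Round 2 — Hale becomes insolvent.
  Jasper: +35 → 35 < 80
No further insolvencies.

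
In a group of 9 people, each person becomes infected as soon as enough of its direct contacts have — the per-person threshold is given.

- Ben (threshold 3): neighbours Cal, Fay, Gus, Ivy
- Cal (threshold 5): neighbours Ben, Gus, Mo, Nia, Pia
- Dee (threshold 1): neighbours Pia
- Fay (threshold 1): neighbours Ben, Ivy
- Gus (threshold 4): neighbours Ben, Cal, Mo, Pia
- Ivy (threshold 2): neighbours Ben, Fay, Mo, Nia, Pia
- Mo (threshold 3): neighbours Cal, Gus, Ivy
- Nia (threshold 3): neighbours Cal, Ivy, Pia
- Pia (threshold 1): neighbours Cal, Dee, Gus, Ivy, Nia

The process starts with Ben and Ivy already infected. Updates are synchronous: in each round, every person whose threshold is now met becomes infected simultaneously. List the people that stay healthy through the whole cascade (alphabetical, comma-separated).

Round 1 — Ben, Ivy become infected (initial).
Round 2 — checking thresholds:
  Cal: 1 of 5 neighbours < 5, holds.
  Fay: 2 of 2 neighbours ≥ 1, becomes infected.
  Gus: 1 of 4 neighbours < 4, holds.
  Mo: 1 of 3 neighbours < 3, holds.
  Nia: 1 of 3 neighbours < 3, holds.
  Pia: 1 of 5 neighbours ≥ 1, becomes infected.
Round 3 — checking thresholds:
  Cal: 2 of 5 neighbours < 5, holds.
  Dee: 1 of 1 neighbours ≥ 1, becomes infected.
  Gus: 2 of 4 neighbours < 4, holds.
  Mo: 1 of 3 neighbours < 3, holds.
  Nia: 2 of 3 neighbours < 3, holds.
Round 4 — no new infections; cascade stops.

Cal, Gus, Mo, Nia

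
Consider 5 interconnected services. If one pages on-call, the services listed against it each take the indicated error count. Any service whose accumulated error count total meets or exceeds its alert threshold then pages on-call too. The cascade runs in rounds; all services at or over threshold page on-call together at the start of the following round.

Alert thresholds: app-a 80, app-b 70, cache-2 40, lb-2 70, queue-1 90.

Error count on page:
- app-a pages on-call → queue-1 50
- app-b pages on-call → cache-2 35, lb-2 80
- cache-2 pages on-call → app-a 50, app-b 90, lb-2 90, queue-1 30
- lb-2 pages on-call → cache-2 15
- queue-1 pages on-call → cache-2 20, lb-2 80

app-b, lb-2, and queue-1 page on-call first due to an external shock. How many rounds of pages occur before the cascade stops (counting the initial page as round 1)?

Round 1 — app-b, lb-2, queue-1 page on-call (initial).
  cache-2: +35+15+20 → 70 ≥ 40
Round 2 — cache-2 pages on-call.
  app-a: +50 → 50 < 80
No further pages.

2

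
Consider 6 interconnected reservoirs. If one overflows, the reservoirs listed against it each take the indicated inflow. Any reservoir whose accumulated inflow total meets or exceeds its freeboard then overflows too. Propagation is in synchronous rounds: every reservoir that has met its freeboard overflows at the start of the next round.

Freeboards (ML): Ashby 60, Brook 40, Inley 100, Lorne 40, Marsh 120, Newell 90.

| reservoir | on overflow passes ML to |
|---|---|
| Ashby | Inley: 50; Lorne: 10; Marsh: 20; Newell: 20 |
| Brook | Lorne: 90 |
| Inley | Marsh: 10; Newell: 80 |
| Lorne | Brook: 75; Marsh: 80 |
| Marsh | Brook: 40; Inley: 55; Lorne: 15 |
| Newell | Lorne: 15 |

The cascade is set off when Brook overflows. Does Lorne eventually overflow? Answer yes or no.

yes

Round 1 — Brook overflows (initial).
  Lorne: +90 → 90 ≥ 40
Round 2 — Lorne overflows.
  Marsh: +80 → 80 < 120
No further overflows.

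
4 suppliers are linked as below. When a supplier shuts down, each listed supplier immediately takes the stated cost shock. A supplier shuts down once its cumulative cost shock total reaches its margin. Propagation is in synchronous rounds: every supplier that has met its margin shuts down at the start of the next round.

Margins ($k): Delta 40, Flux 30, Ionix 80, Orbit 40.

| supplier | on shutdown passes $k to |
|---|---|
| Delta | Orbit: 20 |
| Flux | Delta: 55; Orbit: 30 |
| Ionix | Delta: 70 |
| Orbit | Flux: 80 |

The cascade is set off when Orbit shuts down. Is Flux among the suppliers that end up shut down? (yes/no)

yes

Round 1 — Orbit shuts down (initial).
  Flux: +80 → 80 ≥ 30
Round 2 — Flux shuts down.
  Delta: +55 → 55 ≥ 40
Round 3 — Delta shuts down.
No further shutdowns.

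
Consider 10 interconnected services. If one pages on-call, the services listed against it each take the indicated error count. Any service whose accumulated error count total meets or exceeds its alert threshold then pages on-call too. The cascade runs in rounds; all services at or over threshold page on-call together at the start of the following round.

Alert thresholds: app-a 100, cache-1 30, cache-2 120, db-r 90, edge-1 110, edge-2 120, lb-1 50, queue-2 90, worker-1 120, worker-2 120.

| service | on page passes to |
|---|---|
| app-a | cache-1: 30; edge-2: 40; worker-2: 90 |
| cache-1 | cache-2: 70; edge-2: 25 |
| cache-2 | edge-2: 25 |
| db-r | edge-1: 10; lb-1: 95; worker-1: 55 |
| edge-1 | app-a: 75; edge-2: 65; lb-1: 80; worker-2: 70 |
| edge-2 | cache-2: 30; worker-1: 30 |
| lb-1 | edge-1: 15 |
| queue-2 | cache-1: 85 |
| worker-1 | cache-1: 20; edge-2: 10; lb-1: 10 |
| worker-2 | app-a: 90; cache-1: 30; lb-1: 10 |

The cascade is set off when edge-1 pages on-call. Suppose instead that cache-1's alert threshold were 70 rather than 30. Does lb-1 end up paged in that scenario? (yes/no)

yes

With cache-1's alert threshold at 70:
Round 1 — edge-1 pages on-call (initial).
  app-a: +75 → 75 < 100
  edge-2: +65 → 65 < 120
  lb-1: +80 → 80 ≥ 50
  worker-2: +70 → 70 < 120
Round 2 — lb-1 pages on-call.
No further pages.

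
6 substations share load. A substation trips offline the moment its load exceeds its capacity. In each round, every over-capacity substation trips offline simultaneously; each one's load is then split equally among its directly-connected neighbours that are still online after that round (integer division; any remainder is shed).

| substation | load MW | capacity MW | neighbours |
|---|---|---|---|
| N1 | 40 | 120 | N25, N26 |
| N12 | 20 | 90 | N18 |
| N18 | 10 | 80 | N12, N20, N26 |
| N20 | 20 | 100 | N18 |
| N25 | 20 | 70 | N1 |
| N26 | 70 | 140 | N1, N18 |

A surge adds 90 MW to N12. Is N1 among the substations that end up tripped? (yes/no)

no

Round 1 — N12 at 110 > 90. N12 trips offline.
  N12 sheds 110 MW to N18: 110 each.
    N18: 10+110 = 120 > 80
Round 2 — N18 trips offline.
  N18 sheds 120 MW to N20, N26: 60 each.
    N20: 20+60 = 80 ≤ 100
    N26: 70+60 = 130 ≤ 140
No further trips.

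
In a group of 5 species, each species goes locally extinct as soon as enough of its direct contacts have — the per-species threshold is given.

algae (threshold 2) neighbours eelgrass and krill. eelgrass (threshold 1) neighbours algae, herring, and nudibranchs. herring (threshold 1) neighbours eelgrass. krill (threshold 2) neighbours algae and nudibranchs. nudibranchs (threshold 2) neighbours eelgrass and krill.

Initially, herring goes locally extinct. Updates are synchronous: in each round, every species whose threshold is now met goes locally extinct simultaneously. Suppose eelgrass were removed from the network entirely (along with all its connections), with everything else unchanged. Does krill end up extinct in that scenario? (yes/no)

no

With eelgrass removed:
Round 1 — herring goes locally extinct (initial).
Round 2 — no new extinctions; cascade stops.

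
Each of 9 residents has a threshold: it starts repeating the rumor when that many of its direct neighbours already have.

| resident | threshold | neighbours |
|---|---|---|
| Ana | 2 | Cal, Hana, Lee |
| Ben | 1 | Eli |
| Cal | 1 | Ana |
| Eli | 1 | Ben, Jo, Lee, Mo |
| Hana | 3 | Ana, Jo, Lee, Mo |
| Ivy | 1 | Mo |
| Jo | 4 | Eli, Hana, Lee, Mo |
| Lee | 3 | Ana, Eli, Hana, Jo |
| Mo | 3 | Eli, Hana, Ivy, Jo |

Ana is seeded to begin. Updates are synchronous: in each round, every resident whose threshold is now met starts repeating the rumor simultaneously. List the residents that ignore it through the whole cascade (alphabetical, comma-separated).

Round 1 — Ana starts repeating the rumor (initial).
Round 2 — checking thresholds:
  Cal: 1 of 1 neighbours ≥ 1, starts repeating the rumor.
  Hana: 1 of 4 neighbours < 3, not yet.
  Lee: 1 of 4 neighbours < 3, not yet.
Round 3 — no new spreads; cascade stops.

Ben, Eli, Hana, Ivy, Jo, Lee, Mo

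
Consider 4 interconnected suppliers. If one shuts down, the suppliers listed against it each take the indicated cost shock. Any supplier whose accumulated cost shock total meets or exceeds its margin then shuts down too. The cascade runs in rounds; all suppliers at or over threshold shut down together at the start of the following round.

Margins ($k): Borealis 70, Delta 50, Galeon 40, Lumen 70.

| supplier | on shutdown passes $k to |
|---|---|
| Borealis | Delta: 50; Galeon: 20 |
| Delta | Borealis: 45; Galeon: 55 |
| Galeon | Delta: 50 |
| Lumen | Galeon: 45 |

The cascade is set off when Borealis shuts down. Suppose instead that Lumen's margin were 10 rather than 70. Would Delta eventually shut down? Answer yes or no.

yes

With Lumen's margin at 10:
Round 1 — Borealis shuts down (initial).
  Delta: +50 → 50 ≥ 50
  Galeon: +20 → 20 < 40
Round 2 — Delta shuts down.
  Galeon: +55 → 75 ≥ 40
Round 3 — Galeon shuts down.
No further shutdowns.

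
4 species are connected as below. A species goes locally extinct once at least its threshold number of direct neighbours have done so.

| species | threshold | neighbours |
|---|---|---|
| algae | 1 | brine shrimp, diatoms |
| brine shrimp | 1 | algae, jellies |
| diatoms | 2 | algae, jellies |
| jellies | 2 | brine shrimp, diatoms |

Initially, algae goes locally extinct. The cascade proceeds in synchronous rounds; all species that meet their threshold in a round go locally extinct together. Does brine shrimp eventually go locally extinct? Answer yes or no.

yes

Round 1 — algae goes locally extinct (initial).
Round 2 — checking thresholds:
  brine shrimp: 1 of 2 neighbours ≥ 1, goes locally extinct.
  diatoms: 1 of 2 neighbours < 2, not yet.
Round 3 — no new extinctions; cascade stops.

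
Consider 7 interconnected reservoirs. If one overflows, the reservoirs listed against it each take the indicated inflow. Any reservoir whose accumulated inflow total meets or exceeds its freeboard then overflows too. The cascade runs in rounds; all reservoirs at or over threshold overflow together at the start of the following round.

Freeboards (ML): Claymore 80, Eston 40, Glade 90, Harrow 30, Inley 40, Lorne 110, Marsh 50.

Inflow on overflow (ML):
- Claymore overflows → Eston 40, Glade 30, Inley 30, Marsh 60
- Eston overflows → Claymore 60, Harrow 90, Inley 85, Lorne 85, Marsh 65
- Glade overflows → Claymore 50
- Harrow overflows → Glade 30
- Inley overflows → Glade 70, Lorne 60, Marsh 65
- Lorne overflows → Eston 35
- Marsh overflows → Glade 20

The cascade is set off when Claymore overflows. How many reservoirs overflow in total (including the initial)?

7

Round 1 — Claymore overflows (initial).
  Eston: +40 → 40 ≥ 40
  Glade: +30 → 30 < 90
  Inley: +30 → 30 < 40
  Marsh: +60 → 60 ≥ 50
Round 2 — Eston, Marsh overflow.
  Glade: +20 → 50 < 90
  Harrow: +90 → 90 ≥ 30
  Inley: +85 → 115 ≥ 40
  Lorne: +85 → 85 < 110
Round 3 — Harrow, Inley overflow.
  Glade: +30+70 → 150 ≥ 90
  Lorne: +60 → 145 ≥ 110
Round 4 — Glade, Lorne overflow.
No further overflows.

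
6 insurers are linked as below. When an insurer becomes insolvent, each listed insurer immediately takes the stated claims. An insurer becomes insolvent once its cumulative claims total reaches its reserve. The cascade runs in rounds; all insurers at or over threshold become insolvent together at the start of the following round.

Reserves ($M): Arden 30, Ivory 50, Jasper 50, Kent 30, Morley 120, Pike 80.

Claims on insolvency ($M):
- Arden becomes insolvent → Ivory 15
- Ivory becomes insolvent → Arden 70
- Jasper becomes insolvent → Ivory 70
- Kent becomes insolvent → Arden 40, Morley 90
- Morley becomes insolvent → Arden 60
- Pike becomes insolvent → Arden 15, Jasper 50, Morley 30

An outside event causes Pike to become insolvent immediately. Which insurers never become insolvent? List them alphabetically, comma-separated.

Round 1 — Pike becomes insolvent (initial).
  Arden: +15 → 15 < 30
  Jasper: +50 → 50 ≥ 50
  Morley: +30 → 30 < 120
Round 2 — Jasper becomes insolvent.
  Ivory: +70 → 70 ≥ 50
Round 3 — Ivory becomes insolvent.
  Arden: +70 → 85 ≥ 30
Round 4 — Arden becomes insolvent.
No further insolvencies.

Kent, Morley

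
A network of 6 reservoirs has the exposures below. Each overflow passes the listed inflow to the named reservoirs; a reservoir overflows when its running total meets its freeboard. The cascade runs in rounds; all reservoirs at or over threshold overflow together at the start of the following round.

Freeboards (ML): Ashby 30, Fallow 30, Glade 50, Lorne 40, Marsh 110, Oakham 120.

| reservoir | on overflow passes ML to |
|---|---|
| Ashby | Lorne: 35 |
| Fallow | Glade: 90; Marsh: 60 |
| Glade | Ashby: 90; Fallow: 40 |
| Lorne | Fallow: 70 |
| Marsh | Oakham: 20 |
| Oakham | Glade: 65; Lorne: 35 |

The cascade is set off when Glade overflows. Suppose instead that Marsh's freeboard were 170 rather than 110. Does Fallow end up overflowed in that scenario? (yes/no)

yes

With Marsh's freeboard at 170:
Round 1 — Glade overflows (initial).
  Ashby: +90 → 90 ≥ 30
  Fallow: +40 → 40 ≥ 30
Round 2 — Ashby, Fallow overflow.
  Lorne: +35 → 35 < 40
  Marsh: +60 → 60 < 170
No further overflows.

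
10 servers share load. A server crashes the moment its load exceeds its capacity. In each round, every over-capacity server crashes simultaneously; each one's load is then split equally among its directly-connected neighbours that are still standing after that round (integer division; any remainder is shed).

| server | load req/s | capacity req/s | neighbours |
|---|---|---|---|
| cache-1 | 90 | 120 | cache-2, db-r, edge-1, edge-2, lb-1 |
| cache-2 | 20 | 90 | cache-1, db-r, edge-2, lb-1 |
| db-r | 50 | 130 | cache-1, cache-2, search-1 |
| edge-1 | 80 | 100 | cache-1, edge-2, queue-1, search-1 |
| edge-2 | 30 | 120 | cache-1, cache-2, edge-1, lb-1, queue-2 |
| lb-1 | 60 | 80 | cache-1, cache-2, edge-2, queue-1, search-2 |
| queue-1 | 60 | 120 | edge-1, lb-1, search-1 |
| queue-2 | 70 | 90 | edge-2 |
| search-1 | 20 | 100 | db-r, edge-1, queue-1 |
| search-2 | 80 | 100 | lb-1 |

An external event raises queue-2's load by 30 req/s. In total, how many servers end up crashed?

10

Round 1 — queue-2 at 100 > 90. queue-2 crashes.
  queue-2 sheds 100 req/s to edge-2: 100 each.
    edge-2: 30+100 = 130 > 120
Round 2 — edge-2 crashes.
  edge-2 sheds 130 req/s to cache-1, cache-2, edge-1, lb-1: 32 each (2 lost).
    cache-1: 90+32 = 122 > 120
    cache-2: 20+32 = 52 ≤ 90
    edge-1: 80+32 = 112 > 100
    lb-1: 60+32 = 92 > 80
Round 3 — cache-1, edge-1, lb-1 crash.
  cache-1 sheds 122 req/s to cache-2, db-r: 61 each.
    cache-2: 52+61 = 113 > 90
    db-r: 50+61 = 111 ≤ 130
  edge-1 sheds 112 req/s to queue-1, search-1: 56 each.
    queue-1: 60+56 = 116 ≤ 120
    search-1: 20+56 = 76 ≤ 100
  lb-1 sheds 92 req/s to cache-2, queue-1, search-2: 30 each (2 lost).
    cache-2: 113+30 = 143 > 90
    queue-1: 116+30 = 146 > 120
    search-2: 80+30 = 110 > 100
Round 4 — cache-2, queue-1, search-2 crash.
  cache-2 sheds 143 req/s to db-r: 143 each.
    db-r: 111+143 = 254 > 130
  queue-1 sheds 146 req/s to search-1: 146 each.
    search-1: 76+146 = 222 > 100
  search-2 sheds 110 req/s: no online neighbours, lost.
Round 5 — db-r, search-1 crash.
  db-r sheds 254 req/s: no online neighbours, lost.
  search-1 sheds 222 req/s: no online neighbours, lost.
No further crashes.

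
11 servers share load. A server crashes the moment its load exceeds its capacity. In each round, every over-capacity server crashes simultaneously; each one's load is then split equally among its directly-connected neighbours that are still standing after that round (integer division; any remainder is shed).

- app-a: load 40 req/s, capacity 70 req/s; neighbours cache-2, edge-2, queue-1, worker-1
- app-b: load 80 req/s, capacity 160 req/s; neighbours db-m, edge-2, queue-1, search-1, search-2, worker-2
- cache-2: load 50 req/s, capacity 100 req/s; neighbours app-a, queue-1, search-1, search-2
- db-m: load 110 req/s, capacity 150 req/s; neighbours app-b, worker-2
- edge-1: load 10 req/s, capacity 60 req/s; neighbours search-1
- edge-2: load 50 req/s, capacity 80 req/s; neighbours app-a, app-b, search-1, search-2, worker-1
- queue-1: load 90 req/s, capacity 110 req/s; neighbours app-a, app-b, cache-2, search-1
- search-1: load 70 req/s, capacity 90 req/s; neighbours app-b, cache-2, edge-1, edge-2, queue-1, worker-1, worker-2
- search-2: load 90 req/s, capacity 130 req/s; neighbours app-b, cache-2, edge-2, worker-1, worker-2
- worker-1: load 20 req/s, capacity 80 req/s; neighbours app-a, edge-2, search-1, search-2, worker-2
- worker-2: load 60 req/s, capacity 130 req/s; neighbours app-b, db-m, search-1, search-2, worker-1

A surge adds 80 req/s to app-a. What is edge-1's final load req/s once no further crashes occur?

32

Round 1 — app-a at 120 > 70. app-a crashes.
  app-a sheds 120 req/s to cache-2, edge-2, queue-1, worker-1: 30 each.
    cache-2: 50+30 = 80 ≤ 100
    edge-2: 50+30 = 80 ≤ 80
    queue-1: 90+30 = 120 > 110
    worker-1: 20+30 = 50 ≤ 80
Round 2 — queue-1 crashes.
  queue-1 sheds 120 req/s to app-b, cache-2, search-1: 40 each.
    app-b: 80+40 = 120 ≤ 160
    cache-2: 80+40 = 120 > 100
    search-1: 70+40 = 110 > 90
Round 3 — cache-2, search-1 crash.
  cache-2 sheds 120 req/s to search-2: 120 each.
    search-2: 90+120 = 210 > 130
  search-1 sheds 110 req/s to app-b, edge-1, edge-2, worker-1, worker-2: 22 each.
    app-b: 120+22 = 142 ≤ 160
    edge-1: 10+22 = 32 ≤ 60
    edge-2: 80+22 = 102 > 80
    worker-1: 50+22 = 72 ≤ 80
    worker-2: 60+22 = 82 ≤ 130
Round 4 — edge-2, search-2 crash.
  edge-2 sheds 102 req/s to app-b, worker-1: 51 each.
    app-b: 142+51 = 193 > 160
    worker-1: 72+51 = 123 > 80
  search-2 sheds 210 req/s to app-b, worker-1, worker-2: 70 each.
    app-b: 193+70 = 263 > 160
    worker-1: 123+70 = 193 > 80
    worker-2: 82+70 = 152 > 130
Round 5 — app-b, worker-1, worker-2 crash.
  app-b sheds 263 req/s to db-m: 263 each.
    db-m: 110+263 = 373 > 150
  worker-1 sheds 193 req/s: no online neighbours, lost.
  worker-2 sheds 152 req/s to db-m: 152 each.
    db-m: 373+152 = 525 > 150
Round 6 — db-m crashes.
  db-m sheds 525 req/s: no online neighbours, lost.
No further crashes.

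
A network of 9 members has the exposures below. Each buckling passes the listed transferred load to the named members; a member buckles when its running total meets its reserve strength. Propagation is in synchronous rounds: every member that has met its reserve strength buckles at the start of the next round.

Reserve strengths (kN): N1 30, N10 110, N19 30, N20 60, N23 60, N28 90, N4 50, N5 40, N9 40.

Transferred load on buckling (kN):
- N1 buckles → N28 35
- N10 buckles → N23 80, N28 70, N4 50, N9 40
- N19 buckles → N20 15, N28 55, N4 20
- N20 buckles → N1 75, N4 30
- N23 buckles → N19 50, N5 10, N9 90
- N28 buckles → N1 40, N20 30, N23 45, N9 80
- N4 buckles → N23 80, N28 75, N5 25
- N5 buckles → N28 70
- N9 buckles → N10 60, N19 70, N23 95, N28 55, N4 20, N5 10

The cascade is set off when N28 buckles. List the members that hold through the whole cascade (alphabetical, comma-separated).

N10, N20, N4, N5

Round 1 — N28 buckles (initial).
  N1: +40 → 40 ≥ 30
  N20: +30 → 30 < 60
  N23: +45 → 45 < 60
  N9: +80 → 80 ≥ 40
Round 2 — N1, N9 buckle.
  N10: +60 → 60 < 110
  N19: +70 → 70 ≥ 30
  N23: +95 → 140 ≥ 60
  N4: +20 → 20 < 50
  N5: +10 → 10 < 40
Round 3 — N19, N23 buckle.
  N20: +15 → 45 < 60
  N4: +20 → 40 < 50
  N5: +10 → 20 < 40
No further bucklings.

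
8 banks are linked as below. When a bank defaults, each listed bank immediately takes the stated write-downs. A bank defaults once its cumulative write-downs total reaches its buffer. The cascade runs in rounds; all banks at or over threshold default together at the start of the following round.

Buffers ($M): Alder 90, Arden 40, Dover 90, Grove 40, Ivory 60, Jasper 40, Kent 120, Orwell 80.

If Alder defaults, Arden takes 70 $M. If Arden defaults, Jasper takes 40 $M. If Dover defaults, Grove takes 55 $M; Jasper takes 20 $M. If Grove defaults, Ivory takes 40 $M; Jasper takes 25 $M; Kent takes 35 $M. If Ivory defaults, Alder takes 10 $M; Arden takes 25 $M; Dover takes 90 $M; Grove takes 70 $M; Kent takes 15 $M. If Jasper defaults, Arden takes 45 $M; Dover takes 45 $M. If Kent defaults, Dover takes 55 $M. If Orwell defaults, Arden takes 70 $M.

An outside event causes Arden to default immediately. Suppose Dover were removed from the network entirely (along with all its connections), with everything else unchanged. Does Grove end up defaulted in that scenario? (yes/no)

With Dover removed:
Round 1 — Arden defaults (initial).
  Jasper: +40 → 40 ≥ 40
Round 2 — Jasper defaults.
No further defaults.

no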